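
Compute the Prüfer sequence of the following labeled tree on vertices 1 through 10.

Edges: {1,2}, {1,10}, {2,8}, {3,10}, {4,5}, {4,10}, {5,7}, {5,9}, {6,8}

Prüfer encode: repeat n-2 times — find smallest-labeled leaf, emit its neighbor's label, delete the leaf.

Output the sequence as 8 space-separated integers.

Answer: 10 8 5 2 1 10 5 4

Derivation:
Step 1: leaves = {3,6,7,9}. Remove smallest leaf 3, emit neighbor 10.
Step 2: leaves = {6,7,9}. Remove smallest leaf 6, emit neighbor 8.
Step 3: leaves = {7,8,9}. Remove smallest leaf 7, emit neighbor 5.
Step 4: leaves = {8,9}. Remove smallest leaf 8, emit neighbor 2.
Step 5: leaves = {2,9}. Remove smallest leaf 2, emit neighbor 1.
Step 6: leaves = {1,9}. Remove smallest leaf 1, emit neighbor 10.
Step 7: leaves = {9,10}. Remove smallest leaf 9, emit neighbor 5.
Step 8: leaves = {5,10}. Remove smallest leaf 5, emit neighbor 4.
Done: 2 vertices remain (4, 10). Sequence = [10 8 5 2 1 10 5 4]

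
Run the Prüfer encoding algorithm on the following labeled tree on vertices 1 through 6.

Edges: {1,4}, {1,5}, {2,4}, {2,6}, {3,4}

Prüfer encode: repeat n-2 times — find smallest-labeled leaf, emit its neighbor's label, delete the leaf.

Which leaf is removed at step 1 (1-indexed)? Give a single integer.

Answer: 3

Derivation:
Step 1: current leaves = {3,5,6}. Remove leaf 3 (neighbor: 4).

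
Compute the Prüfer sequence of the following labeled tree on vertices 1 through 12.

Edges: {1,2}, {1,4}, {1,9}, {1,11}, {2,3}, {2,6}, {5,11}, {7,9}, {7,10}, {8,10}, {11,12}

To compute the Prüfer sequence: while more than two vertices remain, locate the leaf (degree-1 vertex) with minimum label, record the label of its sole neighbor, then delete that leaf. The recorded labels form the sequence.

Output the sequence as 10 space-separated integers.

Step 1: leaves = {3,4,5,6,8,12}. Remove smallest leaf 3, emit neighbor 2.
Step 2: leaves = {4,5,6,8,12}. Remove smallest leaf 4, emit neighbor 1.
Step 3: leaves = {5,6,8,12}. Remove smallest leaf 5, emit neighbor 11.
Step 4: leaves = {6,8,12}. Remove smallest leaf 6, emit neighbor 2.
Step 5: leaves = {2,8,12}. Remove smallest leaf 2, emit neighbor 1.
Step 6: leaves = {8,12}. Remove smallest leaf 8, emit neighbor 10.
Step 7: leaves = {10,12}. Remove smallest leaf 10, emit neighbor 7.
Step 8: leaves = {7,12}. Remove smallest leaf 7, emit neighbor 9.
Step 9: leaves = {9,12}. Remove smallest leaf 9, emit neighbor 1.
Step 10: leaves = {1,12}. Remove smallest leaf 1, emit neighbor 11.
Done: 2 vertices remain (11, 12). Sequence = [2 1 11 2 1 10 7 9 1 11]

Answer: 2 1 11 2 1 10 7 9 1 11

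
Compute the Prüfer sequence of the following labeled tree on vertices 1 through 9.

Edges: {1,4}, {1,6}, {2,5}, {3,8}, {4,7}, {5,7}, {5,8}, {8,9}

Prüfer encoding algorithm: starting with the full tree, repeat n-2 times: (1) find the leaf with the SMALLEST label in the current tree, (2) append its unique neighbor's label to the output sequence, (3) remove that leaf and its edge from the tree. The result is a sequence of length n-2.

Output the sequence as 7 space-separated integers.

Answer: 5 8 1 4 7 5 8

Derivation:
Step 1: leaves = {2,3,6,9}. Remove smallest leaf 2, emit neighbor 5.
Step 2: leaves = {3,6,9}. Remove smallest leaf 3, emit neighbor 8.
Step 3: leaves = {6,9}. Remove smallest leaf 6, emit neighbor 1.
Step 4: leaves = {1,9}. Remove smallest leaf 1, emit neighbor 4.
Step 5: leaves = {4,9}. Remove smallest leaf 4, emit neighbor 7.
Step 6: leaves = {7,9}. Remove smallest leaf 7, emit neighbor 5.
Step 7: leaves = {5,9}. Remove smallest leaf 5, emit neighbor 8.
Done: 2 vertices remain (8, 9). Sequence = [5 8 1 4 7 5 8]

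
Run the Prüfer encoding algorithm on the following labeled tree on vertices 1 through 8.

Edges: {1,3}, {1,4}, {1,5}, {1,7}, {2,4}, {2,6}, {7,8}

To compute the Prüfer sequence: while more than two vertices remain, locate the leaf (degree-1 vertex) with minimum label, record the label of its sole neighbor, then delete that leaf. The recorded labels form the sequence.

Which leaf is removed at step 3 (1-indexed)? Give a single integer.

Step 1: current leaves = {3,5,6,8}. Remove leaf 3 (neighbor: 1).
Step 2: current leaves = {5,6,8}. Remove leaf 5 (neighbor: 1).
Step 3: current leaves = {6,8}. Remove leaf 6 (neighbor: 2).

Answer: 6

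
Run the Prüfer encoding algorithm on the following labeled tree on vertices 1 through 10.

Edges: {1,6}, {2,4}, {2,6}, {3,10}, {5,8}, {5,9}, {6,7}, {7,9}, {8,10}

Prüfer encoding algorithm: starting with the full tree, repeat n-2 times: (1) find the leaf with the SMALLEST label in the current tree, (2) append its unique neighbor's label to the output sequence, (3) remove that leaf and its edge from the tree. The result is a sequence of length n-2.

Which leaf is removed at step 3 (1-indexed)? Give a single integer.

Step 1: current leaves = {1,3,4}. Remove leaf 1 (neighbor: 6).
Step 2: current leaves = {3,4}. Remove leaf 3 (neighbor: 10).
Step 3: current leaves = {4,10}. Remove leaf 4 (neighbor: 2).

Answer: 4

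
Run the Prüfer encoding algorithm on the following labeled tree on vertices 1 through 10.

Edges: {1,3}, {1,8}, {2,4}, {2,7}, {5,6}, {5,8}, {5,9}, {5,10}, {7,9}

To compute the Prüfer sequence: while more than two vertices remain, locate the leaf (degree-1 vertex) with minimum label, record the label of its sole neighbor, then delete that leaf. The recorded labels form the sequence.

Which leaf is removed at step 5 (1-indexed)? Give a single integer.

Answer: 6

Derivation:
Step 1: current leaves = {3,4,6,10}. Remove leaf 3 (neighbor: 1).
Step 2: current leaves = {1,4,6,10}. Remove leaf 1 (neighbor: 8).
Step 3: current leaves = {4,6,8,10}. Remove leaf 4 (neighbor: 2).
Step 4: current leaves = {2,6,8,10}. Remove leaf 2 (neighbor: 7).
Step 5: current leaves = {6,7,8,10}. Remove leaf 6 (neighbor: 5).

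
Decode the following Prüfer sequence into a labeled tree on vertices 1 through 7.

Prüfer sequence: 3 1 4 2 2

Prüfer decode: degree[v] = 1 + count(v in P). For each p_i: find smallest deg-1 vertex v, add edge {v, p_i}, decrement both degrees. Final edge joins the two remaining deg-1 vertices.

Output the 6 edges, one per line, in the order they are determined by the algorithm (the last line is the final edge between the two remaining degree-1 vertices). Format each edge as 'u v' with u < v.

Answer: 3 5
1 3
1 4
2 4
2 6
2 7

Derivation:
Initial degrees: {1:2, 2:3, 3:2, 4:2, 5:1, 6:1, 7:1}
Step 1: smallest deg-1 vertex = 5, p_1 = 3. Add edge {3,5}. Now deg[5]=0, deg[3]=1.
Step 2: smallest deg-1 vertex = 3, p_2 = 1. Add edge {1,3}. Now deg[3]=0, deg[1]=1.
Step 3: smallest deg-1 vertex = 1, p_3 = 4. Add edge {1,4}. Now deg[1]=0, deg[4]=1.
Step 4: smallest deg-1 vertex = 4, p_4 = 2. Add edge {2,4}. Now deg[4]=0, deg[2]=2.
Step 5: smallest deg-1 vertex = 6, p_5 = 2. Add edge {2,6}. Now deg[6]=0, deg[2]=1.
Final: two remaining deg-1 vertices are 2, 7. Add edge {2,7}.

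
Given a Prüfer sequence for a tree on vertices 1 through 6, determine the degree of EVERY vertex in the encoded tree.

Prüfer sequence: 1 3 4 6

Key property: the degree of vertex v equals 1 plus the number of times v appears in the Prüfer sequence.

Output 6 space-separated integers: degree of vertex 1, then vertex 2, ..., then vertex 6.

p_1 = 1: count[1] becomes 1
p_2 = 3: count[3] becomes 1
p_3 = 4: count[4] becomes 1
p_4 = 6: count[6] becomes 1
Degrees (1 + count): deg[1]=1+1=2, deg[2]=1+0=1, deg[3]=1+1=2, deg[4]=1+1=2, deg[5]=1+0=1, deg[6]=1+1=2

Answer: 2 1 2 2 1 2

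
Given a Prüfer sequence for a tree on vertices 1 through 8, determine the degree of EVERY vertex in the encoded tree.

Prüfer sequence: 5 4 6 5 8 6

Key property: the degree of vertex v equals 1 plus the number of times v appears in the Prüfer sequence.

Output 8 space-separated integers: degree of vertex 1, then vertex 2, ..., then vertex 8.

Answer: 1 1 1 2 3 3 1 2

Derivation:
p_1 = 5: count[5] becomes 1
p_2 = 4: count[4] becomes 1
p_3 = 6: count[6] becomes 1
p_4 = 5: count[5] becomes 2
p_5 = 8: count[8] becomes 1
p_6 = 6: count[6] becomes 2
Degrees (1 + count): deg[1]=1+0=1, deg[2]=1+0=1, deg[3]=1+0=1, deg[4]=1+1=2, deg[5]=1+2=3, deg[6]=1+2=3, deg[7]=1+0=1, deg[8]=1+1=2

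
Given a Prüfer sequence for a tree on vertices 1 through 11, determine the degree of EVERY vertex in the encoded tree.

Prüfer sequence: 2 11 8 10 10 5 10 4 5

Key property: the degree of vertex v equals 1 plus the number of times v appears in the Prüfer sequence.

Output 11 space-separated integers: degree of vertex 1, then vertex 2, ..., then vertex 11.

p_1 = 2: count[2] becomes 1
p_2 = 11: count[11] becomes 1
p_3 = 8: count[8] becomes 1
p_4 = 10: count[10] becomes 1
p_5 = 10: count[10] becomes 2
p_6 = 5: count[5] becomes 1
p_7 = 10: count[10] becomes 3
p_8 = 4: count[4] becomes 1
p_9 = 5: count[5] becomes 2
Degrees (1 + count): deg[1]=1+0=1, deg[2]=1+1=2, deg[3]=1+0=1, deg[4]=1+1=2, deg[5]=1+2=3, deg[6]=1+0=1, deg[7]=1+0=1, deg[8]=1+1=2, deg[9]=1+0=1, deg[10]=1+3=4, deg[11]=1+1=2

Answer: 1 2 1 2 3 1 1 2 1 4 2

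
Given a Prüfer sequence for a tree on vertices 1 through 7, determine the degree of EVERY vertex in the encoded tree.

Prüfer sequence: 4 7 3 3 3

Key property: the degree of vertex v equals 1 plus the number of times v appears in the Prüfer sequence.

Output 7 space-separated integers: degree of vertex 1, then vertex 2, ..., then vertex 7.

Answer: 1 1 4 2 1 1 2

Derivation:
p_1 = 4: count[4] becomes 1
p_2 = 7: count[7] becomes 1
p_3 = 3: count[3] becomes 1
p_4 = 3: count[3] becomes 2
p_5 = 3: count[3] becomes 3
Degrees (1 + count): deg[1]=1+0=1, deg[2]=1+0=1, deg[3]=1+3=4, deg[4]=1+1=2, deg[5]=1+0=1, deg[6]=1+0=1, deg[7]=1+1=2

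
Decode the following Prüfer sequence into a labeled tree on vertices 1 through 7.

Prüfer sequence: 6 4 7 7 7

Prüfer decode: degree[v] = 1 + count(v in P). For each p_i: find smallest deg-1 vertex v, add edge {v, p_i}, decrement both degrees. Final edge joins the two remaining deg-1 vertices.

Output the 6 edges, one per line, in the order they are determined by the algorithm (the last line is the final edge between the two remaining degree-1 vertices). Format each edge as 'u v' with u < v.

Answer: 1 6
2 4
3 7
4 7
5 7
6 7

Derivation:
Initial degrees: {1:1, 2:1, 3:1, 4:2, 5:1, 6:2, 7:4}
Step 1: smallest deg-1 vertex = 1, p_1 = 6. Add edge {1,6}. Now deg[1]=0, deg[6]=1.
Step 2: smallest deg-1 vertex = 2, p_2 = 4. Add edge {2,4}. Now deg[2]=0, deg[4]=1.
Step 3: smallest deg-1 vertex = 3, p_3 = 7. Add edge {3,7}. Now deg[3]=0, deg[7]=3.
Step 4: smallest deg-1 vertex = 4, p_4 = 7. Add edge {4,7}. Now deg[4]=0, deg[7]=2.
Step 5: smallest deg-1 vertex = 5, p_5 = 7. Add edge {5,7}. Now deg[5]=0, deg[7]=1.
Final: two remaining deg-1 vertices are 6, 7. Add edge {6,7}.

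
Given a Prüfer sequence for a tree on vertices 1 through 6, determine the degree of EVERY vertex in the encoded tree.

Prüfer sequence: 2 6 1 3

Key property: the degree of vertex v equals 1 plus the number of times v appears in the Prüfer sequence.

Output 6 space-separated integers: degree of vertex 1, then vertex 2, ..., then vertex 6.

p_1 = 2: count[2] becomes 1
p_2 = 6: count[6] becomes 1
p_3 = 1: count[1] becomes 1
p_4 = 3: count[3] becomes 1
Degrees (1 + count): deg[1]=1+1=2, deg[2]=1+1=2, deg[3]=1+1=2, deg[4]=1+0=1, deg[5]=1+0=1, deg[6]=1+1=2

Answer: 2 2 2 1 1 2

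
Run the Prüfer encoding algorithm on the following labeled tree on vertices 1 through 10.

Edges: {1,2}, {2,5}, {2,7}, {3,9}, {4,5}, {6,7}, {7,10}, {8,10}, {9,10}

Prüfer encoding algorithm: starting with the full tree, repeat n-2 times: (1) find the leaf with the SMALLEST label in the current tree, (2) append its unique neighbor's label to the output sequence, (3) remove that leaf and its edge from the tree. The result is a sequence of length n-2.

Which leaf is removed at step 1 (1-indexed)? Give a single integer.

Step 1: current leaves = {1,3,4,6,8}. Remove leaf 1 (neighbor: 2).

Answer: 1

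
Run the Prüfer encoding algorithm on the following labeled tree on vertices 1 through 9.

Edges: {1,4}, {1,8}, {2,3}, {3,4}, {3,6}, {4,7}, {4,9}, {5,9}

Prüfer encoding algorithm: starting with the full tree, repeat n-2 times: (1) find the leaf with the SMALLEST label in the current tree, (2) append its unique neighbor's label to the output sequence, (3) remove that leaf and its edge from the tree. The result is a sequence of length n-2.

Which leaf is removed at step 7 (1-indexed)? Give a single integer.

Step 1: current leaves = {2,5,6,7,8}. Remove leaf 2 (neighbor: 3).
Step 2: current leaves = {5,6,7,8}. Remove leaf 5 (neighbor: 9).
Step 3: current leaves = {6,7,8,9}. Remove leaf 6 (neighbor: 3).
Step 4: current leaves = {3,7,8,9}. Remove leaf 3 (neighbor: 4).
Step 5: current leaves = {7,8,9}. Remove leaf 7 (neighbor: 4).
Step 6: current leaves = {8,9}. Remove leaf 8 (neighbor: 1).
Step 7: current leaves = {1,9}. Remove leaf 1 (neighbor: 4).

Answer: 1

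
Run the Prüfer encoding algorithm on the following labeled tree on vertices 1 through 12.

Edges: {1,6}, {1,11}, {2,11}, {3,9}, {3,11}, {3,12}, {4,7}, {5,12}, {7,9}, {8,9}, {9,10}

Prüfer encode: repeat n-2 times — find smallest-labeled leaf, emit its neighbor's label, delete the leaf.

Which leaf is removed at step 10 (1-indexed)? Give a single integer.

Answer: 11

Derivation:
Step 1: current leaves = {2,4,5,6,8,10}. Remove leaf 2 (neighbor: 11).
Step 2: current leaves = {4,5,6,8,10}. Remove leaf 4 (neighbor: 7).
Step 3: current leaves = {5,6,7,8,10}. Remove leaf 5 (neighbor: 12).
Step 4: current leaves = {6,7,8,10,12}. Remove leaf 6 (neighbor: 1).
Step 5: current leaves = {1,7,8,10,12}. Remove leaf 1 (neighbor: 11).
Step 6: current leaves = {7,8,10,11,12}. Remove leaf 7 (neighbor: 9).
Step 7: current leaves = {8,10,11,12}. Remove leaf 8 (neighbor: 9).
Step 8: current leaves = {10,11,12}. Remove leaf 10 (neighbor: 9).
Step 9: current leaves = {9,11,12}. Remove leaf 9 (neighbor: 3).
Step 10: current leaves = {11,12}. Remove leaf 11 (neighbor: 3).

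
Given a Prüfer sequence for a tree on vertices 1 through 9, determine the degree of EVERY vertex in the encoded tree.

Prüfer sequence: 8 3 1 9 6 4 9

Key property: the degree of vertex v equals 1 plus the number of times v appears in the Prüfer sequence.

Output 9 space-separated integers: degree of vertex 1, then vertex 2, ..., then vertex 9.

p_1 = 8: count[8] becomes 1
p_2 = 3: count[3] becomes 1
p_3 = 1: count[1] becomes 1
p_4 = 9: count[9] becomes 1
p_5 = 6: count[6] becomes 1
p_6 = 4: count[4] becomes 1
p_7 = 9: count[9] becomes 2
Degrees (1 + count): deg[1]=1+1=2, deg[2]=1+0=1, deg[3]=1+1=2, deg[4]=1+1=2, deg[5]=1+0=1, deg[6]=1+1=2, deg[7]=1+0=1, deg[8]=1+1=2, deg[9]=1+2=3

Answer: 2 1 2 2 1 2 1 2 3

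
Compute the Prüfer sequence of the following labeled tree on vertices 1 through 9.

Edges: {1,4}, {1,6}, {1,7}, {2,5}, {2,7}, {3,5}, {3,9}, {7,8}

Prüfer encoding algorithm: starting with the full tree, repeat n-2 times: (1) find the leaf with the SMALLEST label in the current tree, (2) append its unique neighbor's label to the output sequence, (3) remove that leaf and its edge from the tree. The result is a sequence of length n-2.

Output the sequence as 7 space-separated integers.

Answer: 1 1 7 7 2 5 3

Derivation:
Step 1: leaves = {4,6,8,9}. Remove smallest leaf 4, emit neighbor 1.
Step 2: leaves = {6,8,9}. Remove smallest leaf 6, emit neighbor 1.
Step 3: leaves = {1,8,9}. Remove smallest leaf 1, emit neighbor 7.
Step 4: leaves = {8,9}. Remove smallest leaf 8, emit neighbor 7.
Step 5: leaves = {7,9}. Remove smallest leaf 7, emit neighbor 2.
Step 6: leaves = {2,9}. Remove smallest leaf 2, emit neighbor 5.
Step 7: leaves = {5,9}. Remove smallest leaf 5, emit neighbor 3.
Done: 2 vertices remain (3, 9). Sequence = [1 1 7 7 2 5 3]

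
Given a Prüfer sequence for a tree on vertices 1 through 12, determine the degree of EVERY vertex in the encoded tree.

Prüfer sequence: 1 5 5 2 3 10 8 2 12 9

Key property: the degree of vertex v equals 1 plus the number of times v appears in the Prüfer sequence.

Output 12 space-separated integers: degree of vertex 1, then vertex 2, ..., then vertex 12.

p_1 = 1: count[1] becomes 1
p_2 = 5: count[5] becomes 1
p_3 = 5: count[5] becomes 2
p_4 = 2: count[2] becomes 1
p_5 = 3: count[3] becomes 1
p_6 = 10: count[10] becomes 1
p_7 = 8: count[8] becomes 1
p_8 = 2: count[2] becomes 2
p_9 = 12: count[12] becomes 1
p_10 = 9: count[9] becomes 1
Degrees (1 + count): deg[1]=1+1=2, deg[2]=1+2=3, deg[3]=1+1=2, deg[4]=1+0=1, deg[5]=1+2=3, deg[6]=1+0=1, deg[7]=1+0=1, deg[8]=1+1=2, deg[9]=1+1=2, deg[10]=1+1=2, deg[11]=1+0=1, deg[12]=1+1=2

Answer: 2 3 2 1 3 1 1 2 2 2 1 2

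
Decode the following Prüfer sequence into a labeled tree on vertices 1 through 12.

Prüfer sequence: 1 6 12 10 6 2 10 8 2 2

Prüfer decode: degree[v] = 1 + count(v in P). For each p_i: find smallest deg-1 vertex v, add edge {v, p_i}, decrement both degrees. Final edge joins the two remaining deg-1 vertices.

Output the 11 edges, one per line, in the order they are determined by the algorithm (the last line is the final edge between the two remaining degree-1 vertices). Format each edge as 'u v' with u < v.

Initial degrees: {1:2, 2:4, 3:1, 4:1, 5:1, 6:3, 7:1, 8:2, 9:1, 10:3, 11:1, 12:2}
Step 1: smallest deg-1 vertex = 3, p_1 = 1. Add edge {1,3}. Now deg[3]=0, deg[1]=1.
Step 2: smallest deg-1 vertex = 1, p_2 = 6. Add edge {1,6}. Now deg[1]=0, deg[6]=2.
Step 3: smallest deg-1 vertex = 4, p_3 = 12. Add edge {4,12}. Now deg[4]=0, deg[12]=1.
Step 4: smallest deg-1 vertex = 5, p_4 = 10. Add edge {5,10}. Now deg[5]=0, deg[10]=2.
Step 5: smallest deg-1 vertex = 7, p_5 = 6. Add edge {6,7}. Now deg[7]=0, deg[6]=1.
Step 6: smallest deg-1 vertex = 6, p_6 = 2. Add edge {2,6}. Now deg[6]=0, deg[2]=3.
Step 7: smallest deg-1 vertex = 9, p_7 = 10. Add edge {9,10}. Now deg[9]=0, deg[10]=1.
Step 8: smallest deg-1 vertex = 10, p_8 = 8. Add edge {8,10}. Now deg[10]=0, deg[8]=1.
Step 9: smallest deg-1 vertex = 8, p_9 = 2. Add edge {2,8}. Now deg[8]=0, deg[2]=2.
Step 10: smallest deg-1 vertex = 11, p_10 = 2. Add edge {2,11}. Now deg[11]=0, deg[2]=1.
Final: two remaining deg-1 vertices are 2, 12. Add edge {2,12}.

Answer: 1 3
1 6
4 12
5 10
6 7
2 6
9 10
8 10
2 8
2 11
2 12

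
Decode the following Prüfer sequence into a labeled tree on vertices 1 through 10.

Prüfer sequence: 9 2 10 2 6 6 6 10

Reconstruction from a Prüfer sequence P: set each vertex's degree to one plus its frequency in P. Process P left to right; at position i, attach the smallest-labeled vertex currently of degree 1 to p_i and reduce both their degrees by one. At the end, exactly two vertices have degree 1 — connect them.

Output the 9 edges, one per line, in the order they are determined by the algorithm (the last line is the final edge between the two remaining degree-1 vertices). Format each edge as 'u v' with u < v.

Initial degrees: {1:1, 2:3, 3:1, 4:1, 5:1, 6:4, 7:1, 8:1, 9:2, 10:3}
Step 1: smallest deg-1 vertex = 1, p_1 = 9. Add edge {1,9}. Now deg[1]=0, deg[9]=1.
Step 2: smallest deg-1 vertex = 3, p_2 = 2. Add edge {2,3}. Now deg[3]=0, deg[2]=2.
Step 3: smallest deg-1 vertex = 4, p_3 = 10. Add edge {4,10}. Now deg[4]=0, deg[10]=2.
Step 4: smallest deg-1 vertex = 5, p_4 = 2. Add edge {2,5}. Now deg[5]=0, deg[2]=1.
Step 5: smallest deg-1 vertex = 2, p_5 = 6. Add edge {2,6}. Now deg[2]=0, deg[6]=3.
Step 6: smallest deg-1 vertex = 7, p_6 = 6. Add edge {6,7}. Now deg[7]=0, deg[6]=2.
Step 7: smallest deg-1 vertex = 8, p_7 = 6. Add edge {6,8}. Now deg[8]=0, deg[6]=1.
Step 8: smallest deg-1 vertex = 6, p_8 = 10. Add edge {6,10}. Now deg[6]=0, deg[10]=1.
Final: two remaining deg-1 vertices are 9, 10. Add edge {9,10}.

Answer: 1 9
2 3
4 10
2 5
2 6
6 7
6 8
6 10
9 10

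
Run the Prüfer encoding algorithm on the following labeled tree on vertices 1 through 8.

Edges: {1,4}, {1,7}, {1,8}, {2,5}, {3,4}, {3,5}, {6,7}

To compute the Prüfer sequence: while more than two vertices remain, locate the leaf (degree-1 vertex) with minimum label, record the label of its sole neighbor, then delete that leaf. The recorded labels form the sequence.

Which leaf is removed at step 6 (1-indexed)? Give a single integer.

Answer: 7

Derivation:
Step 1: current leaves = {2,6,8}. Remove leaf 2 (neighbor: 5).
Step 2: current leaves = {5,6,8}. Remove leaf 5 (neighbor: 3).
Step 3: current leaves = {3,6,8}. Remove leaf 3 (neighbor: 4).
Step 4: current leaves = {4,6,8}. Remove leaf 4 (neighbor: 1).
Step 5: current leaves = {6,8}. Remove leaf 6 (neighbor: 7).
Step 6: current leaves = {7,8}. Remove leaf 7 (neighbor: 1).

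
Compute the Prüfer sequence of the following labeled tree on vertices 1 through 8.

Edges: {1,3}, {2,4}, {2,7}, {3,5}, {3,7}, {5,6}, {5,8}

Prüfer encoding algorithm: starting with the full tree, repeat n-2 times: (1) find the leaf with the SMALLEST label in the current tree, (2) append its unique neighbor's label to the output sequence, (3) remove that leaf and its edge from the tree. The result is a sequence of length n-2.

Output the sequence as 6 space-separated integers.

Step 1: leaves = {1,4,6,8}. Remove smallest leaf 1, emit neighbor 3.
Step 2: leaves = {4,6,8}. Remove smallest leaf 4, emit neighbor 2.
Step 3: leaves = {2,6,8}. Remove smallest leaf 2, emit neighbor 7.
Step 4: leaves = {6,7,8}. Remove smallest leaf 6, emit neighbor 5.
Step 5: leaves = {7,8}. Remove smallest leaf 7, emit neighbor 3.
Step 6: leaves = {3,8}. Remove smallest leaf 3, emit neighbor 5.
Done: 2 vertices remain (5, 8). Sequence = [3 2 7 5 3 5]

Answer: 3 2 7 5 3 5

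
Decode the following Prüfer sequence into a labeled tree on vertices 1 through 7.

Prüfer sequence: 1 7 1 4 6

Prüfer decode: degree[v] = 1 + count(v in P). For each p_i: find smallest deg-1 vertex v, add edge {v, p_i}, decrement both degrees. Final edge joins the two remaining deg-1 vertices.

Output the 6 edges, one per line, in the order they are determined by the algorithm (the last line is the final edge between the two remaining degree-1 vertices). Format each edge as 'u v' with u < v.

Initial degrees: {1:3, 2:1, 3:1, 4:2, 5:1, 6:2, 7:2}
Step 1: smallest deg-1 vertex = 2, p_1 = 1. Add edge {1,2}. Now deg[2]=0, deg[1]=2.
Step 2: smallest deg-1 vertex = 3, p_2 = 7. Add edge {3,7}. Now deg[3]=0, deg[7]=1.
Step 3: smallest deg-1 vertex = 5, p_3 = 1. Add edge {1,5}. Now deg[5]=0, deg[1]=1.
Step 4: smallest deg-1 vertex = 1, p_4 = 4. Add edge {1,4}. Now deg[1]=0, deg[4]=1.
Step 5: smallest deg-1 vertex = 4, p_5 = 6. Add edge {4,6}. Now deg[4]=0, deg[6]=1.
Final: two remaining deg-1 vertices are 6, 7. Add edge {6,7}.

Answer: 1 2
3 7
1 5
1 4
4 6
6 7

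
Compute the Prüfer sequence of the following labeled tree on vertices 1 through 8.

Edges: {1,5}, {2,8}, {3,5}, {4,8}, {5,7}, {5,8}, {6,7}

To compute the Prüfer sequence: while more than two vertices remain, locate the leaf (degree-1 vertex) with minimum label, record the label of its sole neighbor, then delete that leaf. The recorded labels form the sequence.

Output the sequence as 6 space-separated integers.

Step 1: leaves = {1,2,3,4,6}. Remove smallest leaf 1, emit neighbor 5.
Step 2: leaves = {2,3,4,6}. Remove smallest leaf 2, emit neighbor 8.
Step 3: leaves = {3,4,6}. Remove smallest leaf 3, emit neighbor 5.
Step 4: leaves = {4,6}. Remove smallest leaf 4, emit neighbor 8.
Step 5: leaves = {6,8}. Remove smallest leaf 6, emit neighbor 7.
Step 6: leaves = {7,8}. Remove smallest leaf 7, emit neighbor 5.
Done: 2 vertices remain (5, 8). Sequence = [5 8 5 8 7 5]

Answer: 5 8 5 8 7 5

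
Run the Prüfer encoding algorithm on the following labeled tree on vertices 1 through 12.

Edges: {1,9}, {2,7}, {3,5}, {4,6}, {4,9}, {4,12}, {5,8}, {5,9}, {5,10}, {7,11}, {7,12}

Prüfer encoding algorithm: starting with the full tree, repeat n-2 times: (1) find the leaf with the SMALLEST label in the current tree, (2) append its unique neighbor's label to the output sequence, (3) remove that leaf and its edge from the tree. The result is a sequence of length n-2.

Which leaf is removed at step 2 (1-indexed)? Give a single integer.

Answer: 2

Derivation:
Step 1: current leaves = {1,2,3,6,8,10,11}. Remove leaf 1 (neighbor: 9).
Step 2: current leaves = {2,3,6,8,10,11}. Remove leaf 2 (neighbor: 7).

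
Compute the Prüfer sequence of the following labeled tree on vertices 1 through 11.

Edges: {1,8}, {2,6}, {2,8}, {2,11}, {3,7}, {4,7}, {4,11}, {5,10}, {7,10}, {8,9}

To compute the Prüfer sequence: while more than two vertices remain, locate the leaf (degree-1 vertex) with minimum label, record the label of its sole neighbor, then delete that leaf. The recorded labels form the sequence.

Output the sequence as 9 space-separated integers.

Step 1: leaves = {1,3,5,6,9}. Remove smallest leaf 1, emit neighbor 8.
Step 2: leaves = {3,5,6,9}. Remove smallest leaf 3, emit neighbor 7.
Step 3: leaves = {5,6,9}. Remove smallest leaf 5, emit neighbor 10.
Step 4: leaves = {6,9,10}. Remove smallest leaf 6, emit neighbor 2.
Step 5: leaves = {9,10}. Remove smallest leaf 9, emit neighbor 8.
Step 6: leaves = {8,10}. Remove smallest leaf 8, emit neighbor 2.
Step 7: leaves = {2,10}. Remove smallest leaf 2, emit neighbor 11.
Step 8: leaves = {10,11}. Remove smallest leaf 10, emit neighbor 7.
Step 9: leaves = {7,11}. Remove smallest leaf 7, emit neighbor 4.
Done: 2 vertices remain (4, 11). Sequence = [8 7 10 2 8 2 11 7 4]

Answer: 8 7 10 2 8 2 11 7 4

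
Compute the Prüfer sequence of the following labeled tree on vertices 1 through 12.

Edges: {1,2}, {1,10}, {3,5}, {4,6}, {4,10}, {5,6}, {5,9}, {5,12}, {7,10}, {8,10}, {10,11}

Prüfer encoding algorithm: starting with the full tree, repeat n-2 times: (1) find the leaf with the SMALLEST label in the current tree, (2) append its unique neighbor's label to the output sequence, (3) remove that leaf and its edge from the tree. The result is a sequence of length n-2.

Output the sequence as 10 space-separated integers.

Answer: 1 10 5 10 10 5 10 4 6 5

Derivation:
Step 1: leaves = {2,3,7,8,9,11,12}. Remove smallest leaf 2, emit neighbor 1.
Step 2: leaves = {1,3,7,8,9,11,12}. Remove smallest leaf 1, emit neighbor 10.
Step 3: leaves = {3,7,8,9,11,12}. Remove smallest leaf 3, emit neighbor 5.
Step 4: leaves = {7,8,9,11,12}. Remove smallest leaf 7, emit neighbor 10.
Step 5: leaves = {8,9,11,12}. Remove smallest leaf 8, emit neighbor 10.
Step 6: leaves = {9,11,12}. Remove smallest leaf 9, emit neighbor 5.
Step 7: leaves = {11,12}. Remove smallest leaf 11, emit neighbor 10.
Step 8: leaves = {10,12}. Remove smallest leaf 10, emit neighbor 4.
Step 9: leaves = {4,12}. Remove smallest leaf 4, emit neighbor 6.
Step 10: leaves = {6,12}. Remove smallest leaf 6, emit neighbor 5.
Done: 2 vertices remain (5, 12). Sequence = [1 10 5 10 10 5 10 4 6 5]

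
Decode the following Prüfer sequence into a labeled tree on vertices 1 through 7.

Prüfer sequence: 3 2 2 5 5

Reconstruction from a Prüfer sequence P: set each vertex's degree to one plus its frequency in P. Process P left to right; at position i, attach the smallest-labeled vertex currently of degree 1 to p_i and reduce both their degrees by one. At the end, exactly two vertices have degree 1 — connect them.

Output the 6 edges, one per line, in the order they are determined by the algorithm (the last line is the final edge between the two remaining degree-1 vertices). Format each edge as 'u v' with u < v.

Initial degrees: {1:1, 2:3, 3:2, 4:1, 5:3, 6:1, 7:1}
Step 1: smallest deg-1 vertex = 1, p_1 = 3. Add edge {1,3}. Now deg[1]=0, deg[3]=1.
Step 2: smallest deg-1 vertex = 3, p_2 = 2. Add edge {2,3}. Now deg[3]=0, deg[2]=2.
Step 3: smallest deg-1 vertex = 4, p_3 = 2. Add edge {2,4}. Now deg[4]=0, deg[2]=1.
Step 4: smallest deg-1 vertex = 2, p_4 = 5. Add edge {2,5}. Now deg[2]=0, deg[5]=2.
Step 5: smallest deg-1 vertex = 6, p_5 = 5. Add edge {5,6}. Now deg[6]=0, deg[5]=1.
Final: two remaining deg-1 vertices are 5, 7. Add edge {5,7}.

Answer: 1 3
2 3
2 4
2 5
5 6
5 7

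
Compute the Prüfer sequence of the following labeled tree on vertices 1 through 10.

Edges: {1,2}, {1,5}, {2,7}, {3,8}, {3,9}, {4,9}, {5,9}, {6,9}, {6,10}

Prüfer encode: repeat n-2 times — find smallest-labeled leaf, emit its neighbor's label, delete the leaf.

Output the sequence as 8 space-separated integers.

Step 1: leaves = {4,7,8,10}. Remove smallest leaf 4, emit neighbor 9.
Step 2: leaves = {7,8,10}. Remove smallest leaf 7, emit neighbor 2.
Step 3: leaves = {2,8,10}. Remove smallest leaf 2, emit neighbor 1.
Step 4: leaves = {1,8,10}. Remove smallest leaf 1, emit neighbor 5.
Step 5: leaves = {5,8,10}. Remove smallest leaf 5, emit neighbor 9.
Step 6: leaves = {8,10}. Remove smallest leaf 8, emit neighbor 3.
Step 7: leaves = {3,10}. Remove smallest leaf 3, emit neighbor 9.
Step 8: leaves = {9,10}. Remove smallest leaf 9, emit neighbor 6.
Done: 2 vertices remain (6, 10). Sequence = [9 2 1 5 9 3 9 6]

Answer: 9 2 1 5 9 3 9 6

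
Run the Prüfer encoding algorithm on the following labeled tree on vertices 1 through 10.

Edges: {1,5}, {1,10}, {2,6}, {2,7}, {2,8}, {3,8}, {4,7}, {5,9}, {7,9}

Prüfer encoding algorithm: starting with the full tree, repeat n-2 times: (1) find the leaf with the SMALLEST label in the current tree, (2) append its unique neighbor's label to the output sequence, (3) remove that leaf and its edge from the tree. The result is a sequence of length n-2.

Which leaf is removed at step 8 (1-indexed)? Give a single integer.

Step 1: current leaves = {3,4,6,10}. Remove leaf 3 (neighbor: 8).
Step 2: current leaves = {4,6,8,10}. Remove leaf 4 (neighbor: 7).
Step 3: current leaves = {6,8,10}. Remove leaf 6 (neighbor: 2).
Step 4: current leaves = {8,10}. Remove leaf 8 (neighbor: 2).
Step 5: current leaves = {2,10}. Remove leaf 2 (neighbor: 7).
Step 6: current leaves = {7,10}. Remove leaf 7 (neighbor: 9).
Step 7: current leaves = {9,10}. Remove leaf 9 (neighbor: 5).
Step 8: current leaves = {5,10}. Remove leaf 5 (neighbor: 1).

Answer: 5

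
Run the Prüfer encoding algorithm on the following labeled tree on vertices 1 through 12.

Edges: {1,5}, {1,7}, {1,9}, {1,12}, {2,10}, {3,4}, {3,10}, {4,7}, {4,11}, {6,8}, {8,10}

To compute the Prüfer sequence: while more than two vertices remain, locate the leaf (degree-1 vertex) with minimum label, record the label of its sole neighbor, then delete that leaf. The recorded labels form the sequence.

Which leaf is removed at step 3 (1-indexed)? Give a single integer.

Step 1: current leaves = {2,5,6,9,11,12}. Remove leaf 2 (neighbor: 10).
Step 2: current leaves = {5,6,9,11,12}. Remove leaf 5 (neighbor: 1).
Step 3: current leaves = {6,9,11,12}. Remove leaf 6 (neighbor: 8).

Answer: 6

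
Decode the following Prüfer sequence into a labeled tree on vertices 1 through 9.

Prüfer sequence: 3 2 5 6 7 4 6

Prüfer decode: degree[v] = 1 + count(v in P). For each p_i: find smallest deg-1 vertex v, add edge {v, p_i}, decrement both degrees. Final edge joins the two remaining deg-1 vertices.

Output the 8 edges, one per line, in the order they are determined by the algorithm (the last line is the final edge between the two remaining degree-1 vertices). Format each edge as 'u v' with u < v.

Answer: 1 3
2 3
2 5
5 6
7 8
4 7
4 6
6 9

Derivation:
Initial degrees: {1:1, 2:2, 3:2, 4:2, 5:2, 6:3, 7:2, 8:1, 9:1}
Step 1: smallest deg-1 vertex = 1, p_1 = 3. Add edge {1,3}. Now deg[1]=0, deg[3]=1.
Step 2: smallest deg-1 vertex = 3, p_2 = 2. Add edge {2,3}. Now deg[3]=0, deg[2]=1.
Step 3: smallest deg-1 vertex = 2, p_3 = 5. Add edge {2,5}. Now deg[2]=0, deg[5]=1.
Step 4: smallest deg-1 vertex = 5, p_4 = 6. Add edge {5,6}. Now deg[5]=0, deg[6]=2.
Step 5: smallest deg-1 vertex = 8, p_5 = 7. Add edge {7,8}. Now deg[8]=0, deg[7]=1.
Step 6: smallest deg-1 vertex = 7, p_6 = 4. Add edge {4,7}. Now deg[7]=0, deg[4]=1.
Step 7: smallest deg-1 vertex = 4, p_7 = 6. Add edge {4,6}. Now deg[4]=0, deg[6]=1.
Final: two remaining deg-1 vertices are 6, 9. Add edge {6,9}.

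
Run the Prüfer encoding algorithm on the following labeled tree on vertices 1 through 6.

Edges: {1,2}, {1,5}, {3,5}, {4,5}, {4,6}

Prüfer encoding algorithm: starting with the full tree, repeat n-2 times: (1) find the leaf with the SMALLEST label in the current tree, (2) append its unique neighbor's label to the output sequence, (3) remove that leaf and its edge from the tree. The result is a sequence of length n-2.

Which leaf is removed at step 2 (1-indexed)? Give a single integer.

Step 1: current leaves = {2,3,6}. Remove leaf 2 (neighbor: 1).
Step 2: current leaves = {1,3,6}. Remove leaf 1 (neighbor: 5).

Answer: 1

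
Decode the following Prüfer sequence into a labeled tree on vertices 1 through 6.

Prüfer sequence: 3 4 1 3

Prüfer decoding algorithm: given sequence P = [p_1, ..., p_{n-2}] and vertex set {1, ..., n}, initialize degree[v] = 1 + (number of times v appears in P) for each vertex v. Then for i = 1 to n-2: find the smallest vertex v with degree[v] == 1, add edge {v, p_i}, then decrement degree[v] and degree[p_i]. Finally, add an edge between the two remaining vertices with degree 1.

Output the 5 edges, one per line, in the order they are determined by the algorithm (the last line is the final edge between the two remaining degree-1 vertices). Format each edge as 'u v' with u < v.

Answer: 2 3
4 5
1 4
1 3
3 6

Derivation:
Initial degrees: {1:2, 2:1, 3:3, 4:2, 5:1, 6:1}
Step 1: smallest deg-1 vertex = 2, p_1 = 3. Add edge {2,3}. Now deg[2]=0, deg[3]=2.
Step 2: smallest deg-1 vertex = 5, p_2 = 4. Add edge {4,5}. Now deg[5]=0, deg[4]=1.
Step 3: smallest deg-1 vertex = 4, p_3 = 1. Add edge {1,4}. Now deg[4]=0, deg[1]=1.
Step 4: smallest deg-1 vertex = 1, p_4 = 3. Add edge {1,3}. Now deg[1]=0, deg[3]=1.
Final: two remaining deg-1 vertices are 3, 6. Add edge {3,6}.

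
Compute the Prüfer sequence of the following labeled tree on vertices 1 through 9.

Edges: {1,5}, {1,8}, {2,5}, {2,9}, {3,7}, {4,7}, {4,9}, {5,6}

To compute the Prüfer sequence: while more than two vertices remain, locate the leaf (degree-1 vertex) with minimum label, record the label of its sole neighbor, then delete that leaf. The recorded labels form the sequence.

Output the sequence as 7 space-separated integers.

Step 1: leaves = {3,6,8}. Remove smallest leaf 3, emit neighbor 7.
Step 2: leaves = {6,7,8}. Remove smallest leaf 6, emit neighbor 5.
Step 3: leaves = {7,8}. Remove smallest leaf 7, emit neighbor 4.
Step 4: leaves = {4,8}. Remove smallest leaf 4, emit neighbor 9.
Step 5: leaves = {8,9}. Remove smallest leaf 8, emit neighbor 1.
Step 6: leaves = {1,9}. Remove smallest leaf 1, emit neighbor 5.
Step 7: leaves = {5,9}. Remove smallest leaf 5, emit neighbor 2.
Done: 2 vertices remain (2, 9). Sequence = [7 5 4 9 1 5 2]

Answer: 7 5 4 9 1 5 2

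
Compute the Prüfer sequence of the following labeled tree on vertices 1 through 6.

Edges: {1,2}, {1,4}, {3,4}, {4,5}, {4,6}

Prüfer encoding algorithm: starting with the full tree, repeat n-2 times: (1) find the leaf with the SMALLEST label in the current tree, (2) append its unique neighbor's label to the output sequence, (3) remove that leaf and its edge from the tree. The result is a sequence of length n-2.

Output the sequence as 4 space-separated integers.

Step 1: leaves = {2,3,5,6}. Remove smallest leaf 2, emit neighbor 1.
Step 2: leaves = {1,3,5,6}. Remove smallest leaf 1, emit neighbor 4.
Step 3: leaves = {3,5,6}. Remove smallest leaf 3, emit neighbor 4.
Step 4: leaves = {5,6}. Remove smallest leaf 5, emit neighbor 4.
Done: 2 vertices remain (4, 6). Sequence = [1 4 4 4]

Answer: 1 4 4 4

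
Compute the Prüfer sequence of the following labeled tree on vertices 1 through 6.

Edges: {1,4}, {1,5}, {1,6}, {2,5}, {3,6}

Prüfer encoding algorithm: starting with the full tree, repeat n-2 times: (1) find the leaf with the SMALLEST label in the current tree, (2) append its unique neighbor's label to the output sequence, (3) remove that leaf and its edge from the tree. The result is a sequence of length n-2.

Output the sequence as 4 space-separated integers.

Answer: 5 6 1 1

Derivation:
Step 1: leaves = {2,3,4}. Remove smallest leaf 2, emit neighbor 5.
Step 2: leaves = {3,4,5}. Remove smallest leaf 3, emit neighbor 6.
Step 3: leaves = {4,5,6}. Remove smallest leaf 4, emit neighbor 1.
Step 4: leaves = {5,6}. Remove smallest leaf 5, emit neighbor 1.
Done: 2 vertices remain (1, 6). Sequence = [5 6 1 1]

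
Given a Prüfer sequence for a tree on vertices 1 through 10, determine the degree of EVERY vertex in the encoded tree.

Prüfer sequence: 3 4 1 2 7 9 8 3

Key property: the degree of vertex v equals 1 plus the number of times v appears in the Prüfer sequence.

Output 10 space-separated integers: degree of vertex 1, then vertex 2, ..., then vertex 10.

Answer: 2 2 3 2 1 1 2 2 2 1

Derivation:
p_1 = 3: count[3] becomes 1
p_2 = 4: count[4] becomes 1
p_3 = 1: count[1] becomes 1
p_4 = 2: count[2] becomes 1
p_5 = 7: count[7] becomes 1
p_6 = 9: count[9] becomes 1
p_7 = 8: count[8] becomes 1
p_8 = 3: count[3] becomes 2
Degrees (1 + count): deg[1]=1+1=2, deg[2]=1+1=2, deg[3]=1+2=3, deg[4]=1+1=2, deg[5]=1+0=1, deg[6]=1+0=1, deg[7]=1+1=2, deg[8]=1+1=2, deg[9]=1+1=2, deg[10]=1+0=1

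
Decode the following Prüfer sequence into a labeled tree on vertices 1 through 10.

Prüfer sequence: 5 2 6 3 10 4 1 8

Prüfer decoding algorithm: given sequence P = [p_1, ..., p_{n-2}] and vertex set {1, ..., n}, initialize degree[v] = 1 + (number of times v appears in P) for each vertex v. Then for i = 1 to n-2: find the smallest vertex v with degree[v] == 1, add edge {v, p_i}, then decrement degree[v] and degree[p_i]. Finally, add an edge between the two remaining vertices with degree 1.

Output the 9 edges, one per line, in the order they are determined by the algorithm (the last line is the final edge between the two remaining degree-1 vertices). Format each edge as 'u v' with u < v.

Initial degrees: {1:2, 2:2, 3:2, 4:2, 5:2, 6:2, 7:1, 8:2, 9:1, 10:2}
Step 1: smallest deg-1 vertex = 7, p_1 = 5. Add edge {5,7}. Now deg[7]=0, deg[5]=1.
Step 2: smallest deg-1 vertex = 5, p_2 = 2. Add edge {2,5}. Now deg[5]=0, deg[2]=1.
Step 3: smallest deg-1 vertex = 2, p_3 = 6. Add edge {2,6}. Now deg[2]=0, deg[6]=1.
Step 4: smallest deg-1 vertex = 6, p_4 = 3. Add edge {3,6}. Now deg[6]=0, deg[3]=1.
Step 5: smallest deg-1 vertex = 3, p_5 = 10. Add edge {3,10}. Now deg[3]=0, deg[10]=1.
Step 6: smallest deg-1 vertex = 9, p_6 = 4. Add edge {4,9}. Now deg[9]=0, deg[4]=1.
Step 7: smallest deg-1 vertex = 4, p_7 = 1. Add edge {1,4}. Now deg[4]=0, deg[1]=1.
Step 8: smallest deg-1 vertex = 1, p_8 = 8. Add edge {1,8}. Now deg[1]=0, deg[8]=1.
Final: two remaining deg-1 vertices are 8, 10. Add edge {8,10}.

Answer: 5 7
2 5
2 6
3 6
3 10
4 9
1 4
1 8
8 10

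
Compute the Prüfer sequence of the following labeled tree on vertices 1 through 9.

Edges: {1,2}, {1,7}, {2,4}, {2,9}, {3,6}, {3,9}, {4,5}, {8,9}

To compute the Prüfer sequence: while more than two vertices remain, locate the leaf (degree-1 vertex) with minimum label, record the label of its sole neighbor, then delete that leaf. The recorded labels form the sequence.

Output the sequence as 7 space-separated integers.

Step 1: leaves = {5,6,7,8}. Remove smallest leaf 5, emit neighbor 4.
Step 2: leaves = {4,6,7,8}. Remove smallest leaf 4, emit neighbor 2.
Step 3: leaves = {6,7,8}. Remove smallest leaf 6, emit neighbor 3.
Step 4: leaves = {3,7,8}. Remove smallest leaf 3, emit neighbor 9.
Step 5: leaves = {7,8}. Remove smallest leaf 7, emit neighbor 1.
Step 6: leaves = {1,8}. Remove smallest leaf 1, emit neighbor 2.
Step 7: leaves = {2,8}. Remove smallest leaf 2, emit neighbor 9.
Done: 2 vertices remain (8, 9). Sequence = [4 2 3 9 1 2 9]

Answer: 4 2 3 9 1 2 9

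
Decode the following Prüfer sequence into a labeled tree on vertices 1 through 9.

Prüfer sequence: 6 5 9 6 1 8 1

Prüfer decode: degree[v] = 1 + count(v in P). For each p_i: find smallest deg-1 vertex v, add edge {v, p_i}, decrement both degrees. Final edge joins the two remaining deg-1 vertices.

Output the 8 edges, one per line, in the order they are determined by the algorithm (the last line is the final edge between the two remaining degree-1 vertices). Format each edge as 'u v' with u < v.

Initial degrees: {1:3, 2:1, 3:1, 4:1, 5:2, 6:3, 7:1, 8:2, 9:2}
Step 1: smallest deg-1 vertex = 2, p_1 = 6. Add edge {2,6}. Now deg[2]=0, deg[6]=2.
Step 2: smallest deg-1 vertex = 3, p_2 = 5. Add edge {3,5}. Now deg[3]=0, deg[5]=1.
Step 3: smallest deg-1 vertex = 4, p_3 = 9. Add edge {4,9}. Now deg[4]=0, deg[9]=1.
Step 4: smallest deg-1 vertex = 5, p_4 = 6. Add edge {5,6}. Now deg[5]=0, deg[6]=1.
Step 5: smallest deg-1 vertex = 6, p_5 = 1. Add edge {1,6}. Now deg[6]=0, deg[1]=2.
Step 6: smallest deg-1 vertex = 7, p_6 = 8. Add edge {7,8}. Now deg[7]=0, deg[8]=1.
Step 7: smallest deg-1 vertex = 8, p_7 = 1. Add edge {1,8}. Now deg[8]=0, deg[1]=1.
Final: two remaining deg-1 vertices are 1, 9. Add edge {1,9}.

Answer: 2 6
3 5
4 9
5 6
1 6
7 8
1 8
1 9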